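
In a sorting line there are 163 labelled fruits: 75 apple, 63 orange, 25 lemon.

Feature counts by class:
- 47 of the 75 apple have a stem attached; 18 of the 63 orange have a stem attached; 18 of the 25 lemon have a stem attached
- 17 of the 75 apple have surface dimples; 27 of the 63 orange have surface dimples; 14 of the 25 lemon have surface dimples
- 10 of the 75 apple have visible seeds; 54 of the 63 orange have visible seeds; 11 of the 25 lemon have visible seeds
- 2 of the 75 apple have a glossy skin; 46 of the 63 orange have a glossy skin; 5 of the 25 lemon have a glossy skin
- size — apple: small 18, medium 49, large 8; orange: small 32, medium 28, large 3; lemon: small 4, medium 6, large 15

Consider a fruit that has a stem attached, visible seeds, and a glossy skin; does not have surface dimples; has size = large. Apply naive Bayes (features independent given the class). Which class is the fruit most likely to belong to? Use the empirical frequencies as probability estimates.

apple: (75/163) × (47/75) × (58/75) × (10/75) × (2/75) × (8/75) ≈ 0.0000845694
orange: (63/163) × (18/63) × (36/63) × (54/63) × (46/63) × (3/63) ≈ 0.00188061
lemon: (25/163) × (18/25) × (11/25) × (11/25) × (5/25) × (15/25) ≈ 0.0025655
Highest score → lemon.

lemon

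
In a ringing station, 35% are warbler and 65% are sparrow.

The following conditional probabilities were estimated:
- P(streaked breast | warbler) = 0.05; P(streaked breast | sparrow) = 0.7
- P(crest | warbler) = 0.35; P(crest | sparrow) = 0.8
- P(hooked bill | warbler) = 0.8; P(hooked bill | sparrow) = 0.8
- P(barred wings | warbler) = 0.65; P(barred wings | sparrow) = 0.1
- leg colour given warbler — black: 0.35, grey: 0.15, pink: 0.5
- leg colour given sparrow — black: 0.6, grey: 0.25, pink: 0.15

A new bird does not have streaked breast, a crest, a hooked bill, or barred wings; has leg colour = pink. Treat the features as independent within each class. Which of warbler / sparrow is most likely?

warbler: 0.35 × (1−0.05) × (1−0.35) × (1−0.8) × (1−0.65) × 0.5 = 0.007564375
sparrow: 0.65 × (1−0.7) × (1−0.8) × (1−0.8) × (1−0.1) × 0.15 = 0.001053
Highest score → warbler.

warbler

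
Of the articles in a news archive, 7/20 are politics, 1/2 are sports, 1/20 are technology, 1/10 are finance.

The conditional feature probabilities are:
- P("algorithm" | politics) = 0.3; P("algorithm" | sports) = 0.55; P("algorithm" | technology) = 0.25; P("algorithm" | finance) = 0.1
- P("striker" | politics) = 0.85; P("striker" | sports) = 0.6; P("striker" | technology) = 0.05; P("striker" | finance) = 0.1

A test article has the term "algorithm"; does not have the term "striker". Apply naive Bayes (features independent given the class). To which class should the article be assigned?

sports

politics: 0.35 × 0.3 × (1−0.85) = 0.01575
sports: 0.5 × 0.55 × (1−0.6) = 0.11
technology: 0.05 × 0.25 × (1−0.05) = 0.011875
finance: 0.1 × 0.1 × (1−0.1) = 0.009
Highest score → sports.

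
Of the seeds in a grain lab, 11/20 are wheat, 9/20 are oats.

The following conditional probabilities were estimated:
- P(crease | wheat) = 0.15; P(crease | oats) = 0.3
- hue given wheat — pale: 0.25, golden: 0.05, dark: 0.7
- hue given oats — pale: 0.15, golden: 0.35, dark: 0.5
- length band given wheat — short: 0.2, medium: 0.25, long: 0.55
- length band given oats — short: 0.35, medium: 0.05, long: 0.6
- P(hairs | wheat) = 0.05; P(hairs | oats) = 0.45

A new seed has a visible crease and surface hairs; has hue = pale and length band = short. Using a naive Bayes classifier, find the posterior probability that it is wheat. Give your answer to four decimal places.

0.0607

wheat: 0.55 × 0.15 × 0.25 × 0.2 × 0.05 = 0.00020625
oats: 0.45 × 0.3 × 0.15 × 0.35 × 0.45 = 0.003189375
P(wheat | x) = 0.00020625 / 0.003395625 ≈ 0.0607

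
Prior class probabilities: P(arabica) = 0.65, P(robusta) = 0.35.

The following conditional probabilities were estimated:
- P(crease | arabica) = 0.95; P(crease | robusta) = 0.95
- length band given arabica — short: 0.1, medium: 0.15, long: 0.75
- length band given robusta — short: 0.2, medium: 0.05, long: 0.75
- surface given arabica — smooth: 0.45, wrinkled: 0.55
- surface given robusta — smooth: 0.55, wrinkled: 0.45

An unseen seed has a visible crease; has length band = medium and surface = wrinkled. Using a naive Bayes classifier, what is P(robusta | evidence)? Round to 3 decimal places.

0.128

arabica: 0.65 × 0.95 × 0.15 × 0.55 = 0.05094375
robusta: 0.35 × 0.95 × 0.05 × 0.45 = 0.00748125
P(robusta | x) = 0.00748125 / 0.058425 ≈ 0.128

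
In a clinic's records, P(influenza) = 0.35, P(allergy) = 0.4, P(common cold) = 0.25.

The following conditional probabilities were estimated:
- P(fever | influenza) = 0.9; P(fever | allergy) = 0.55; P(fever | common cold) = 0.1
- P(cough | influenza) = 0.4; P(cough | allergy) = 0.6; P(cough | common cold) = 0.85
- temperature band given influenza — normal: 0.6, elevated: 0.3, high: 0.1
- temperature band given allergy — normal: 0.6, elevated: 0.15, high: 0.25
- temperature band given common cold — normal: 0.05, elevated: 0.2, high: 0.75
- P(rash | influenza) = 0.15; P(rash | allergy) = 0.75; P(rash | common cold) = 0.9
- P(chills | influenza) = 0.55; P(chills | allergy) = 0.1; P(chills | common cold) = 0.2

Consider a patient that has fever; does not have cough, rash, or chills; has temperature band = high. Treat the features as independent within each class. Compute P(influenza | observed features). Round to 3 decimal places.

0.583

influenza: 0.35 × 0.9 × (1−0.4) × 0.1 × (1−0.15) × (1−0.55) = 0.00722925
allergy: 0.4 × 0.55 × (1−0.6) × 0.25 × (1−0.75) × (1−0.1) = 0.00495
common cold: 0.25 × 0.1 × (1−0.85) × 0.75 × (1−0.9) × (1−0.2) = 0.000225
P(influenza | x) = 0.00722925 / 0.01240425 ≈ 0.583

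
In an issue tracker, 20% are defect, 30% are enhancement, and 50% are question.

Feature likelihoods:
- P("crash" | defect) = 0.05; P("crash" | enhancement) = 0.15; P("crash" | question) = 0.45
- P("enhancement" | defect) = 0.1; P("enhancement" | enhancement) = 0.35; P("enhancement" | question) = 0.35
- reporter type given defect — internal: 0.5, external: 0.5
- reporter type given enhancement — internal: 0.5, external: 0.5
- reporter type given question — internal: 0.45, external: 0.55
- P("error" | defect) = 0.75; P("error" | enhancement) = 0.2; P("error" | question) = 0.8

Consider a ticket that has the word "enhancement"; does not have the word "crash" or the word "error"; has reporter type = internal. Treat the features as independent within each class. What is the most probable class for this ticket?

enhancement

defect: 0.2 × (1−0.05) × 0.1 × 0.5 × (1−0.75) = 0.002375
enhancement: 0.3 × (1−0.15) × 0.35 × 0.5 × (1−0.2) = 0.0357
question: 0.5 × (1−0.45) × 0.35 × 0.45 × (1−0.8) = 0.0086625
Highest score → enhancement.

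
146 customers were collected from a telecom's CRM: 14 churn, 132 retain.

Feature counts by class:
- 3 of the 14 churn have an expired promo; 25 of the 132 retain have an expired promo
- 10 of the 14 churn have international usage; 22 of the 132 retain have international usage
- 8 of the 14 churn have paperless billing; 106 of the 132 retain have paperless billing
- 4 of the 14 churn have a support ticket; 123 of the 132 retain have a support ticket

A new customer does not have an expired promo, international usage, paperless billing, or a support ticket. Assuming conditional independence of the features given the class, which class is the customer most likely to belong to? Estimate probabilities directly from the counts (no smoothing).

churn: (14/146) × (11/14) × (4/14) × (6/14) × (10/14) ≈ 0.00658972
retain: (132/146) × (107/132) × (110/132) × (26/132) × (9/132) ≈ 0.00820196
Highest score → retain.

retain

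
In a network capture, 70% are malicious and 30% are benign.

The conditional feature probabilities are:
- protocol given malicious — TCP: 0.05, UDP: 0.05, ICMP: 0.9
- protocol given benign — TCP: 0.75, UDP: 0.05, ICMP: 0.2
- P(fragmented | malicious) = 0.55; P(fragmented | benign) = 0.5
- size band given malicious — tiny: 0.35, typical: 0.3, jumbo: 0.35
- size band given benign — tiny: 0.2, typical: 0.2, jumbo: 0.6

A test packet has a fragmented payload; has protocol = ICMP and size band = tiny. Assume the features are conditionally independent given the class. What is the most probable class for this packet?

malicious

malicious: 0.7 × 0.9 × 0.55 × 0.35 = 0.121275
benign: 0.3 × 0.2 × 0.5 × 0.2 = 0.006
Highest score → malicious.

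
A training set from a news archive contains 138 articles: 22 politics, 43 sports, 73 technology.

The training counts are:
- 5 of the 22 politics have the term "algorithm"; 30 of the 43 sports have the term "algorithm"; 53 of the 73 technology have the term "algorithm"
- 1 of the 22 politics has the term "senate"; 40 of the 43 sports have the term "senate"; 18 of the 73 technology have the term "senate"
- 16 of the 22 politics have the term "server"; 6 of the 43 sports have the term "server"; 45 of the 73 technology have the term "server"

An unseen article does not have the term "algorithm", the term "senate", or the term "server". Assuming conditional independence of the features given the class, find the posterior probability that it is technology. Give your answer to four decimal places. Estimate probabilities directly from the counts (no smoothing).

politics: (22/138) × (17/22) × (21/22) × (6/22) ≈ 0.0320697
sports: (43/138) × (13/43) × (3/43) × (37/43) ≈ 0.00565523
technology: (73/138) × (20/73) × (55/73) × (28/73) ≈ 0.0418819
P(technology | x) = 0.0418819 / 0.07960683 ≈ 0.5261

0.5261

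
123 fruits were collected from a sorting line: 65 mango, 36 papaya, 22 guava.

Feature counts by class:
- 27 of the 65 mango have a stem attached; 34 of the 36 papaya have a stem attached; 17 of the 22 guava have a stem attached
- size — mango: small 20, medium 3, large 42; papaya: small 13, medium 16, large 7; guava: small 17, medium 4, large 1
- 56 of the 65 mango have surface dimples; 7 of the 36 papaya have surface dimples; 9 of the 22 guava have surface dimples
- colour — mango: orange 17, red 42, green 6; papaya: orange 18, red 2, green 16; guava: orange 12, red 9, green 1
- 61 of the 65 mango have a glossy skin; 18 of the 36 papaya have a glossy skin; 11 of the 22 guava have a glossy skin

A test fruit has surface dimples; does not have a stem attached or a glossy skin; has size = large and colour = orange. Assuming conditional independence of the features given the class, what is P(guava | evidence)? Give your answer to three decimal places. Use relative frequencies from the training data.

0.066

mango: (65/123) × (38/65) × (42/65) × (56/65) × (17/65) × (4/65) ≈ 0.00276803
papaya: (36/123) × (2/36) × (7/36) × (7/36) × (18/36) × (18/36) ≈ 0.000153694
guava: (22/123) × (5/22) × (1/22) × (9/22) × (12/22) × (11/22) ≈ 0.000206153
P(guava | x) = 0.000206153 / 0.003127877 ≈ 0.066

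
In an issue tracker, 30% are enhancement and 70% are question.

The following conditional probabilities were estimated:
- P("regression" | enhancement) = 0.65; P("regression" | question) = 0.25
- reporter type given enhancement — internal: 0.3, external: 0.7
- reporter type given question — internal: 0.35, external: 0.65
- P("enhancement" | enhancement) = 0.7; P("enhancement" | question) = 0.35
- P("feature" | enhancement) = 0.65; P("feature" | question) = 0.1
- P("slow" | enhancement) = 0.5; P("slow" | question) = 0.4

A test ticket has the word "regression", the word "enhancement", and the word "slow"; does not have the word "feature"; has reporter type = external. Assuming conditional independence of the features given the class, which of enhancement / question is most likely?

enhancement: 0.3 × 0.65 × 0.7 × 0.7 × (1−0.65) × 0.5 = 0.01672125
question: 0.7 × 0.25 × 0.65 × 0.35 × (1−0.1) × 0.4 = 0.0143325
Highest score → enhancement.

enhancement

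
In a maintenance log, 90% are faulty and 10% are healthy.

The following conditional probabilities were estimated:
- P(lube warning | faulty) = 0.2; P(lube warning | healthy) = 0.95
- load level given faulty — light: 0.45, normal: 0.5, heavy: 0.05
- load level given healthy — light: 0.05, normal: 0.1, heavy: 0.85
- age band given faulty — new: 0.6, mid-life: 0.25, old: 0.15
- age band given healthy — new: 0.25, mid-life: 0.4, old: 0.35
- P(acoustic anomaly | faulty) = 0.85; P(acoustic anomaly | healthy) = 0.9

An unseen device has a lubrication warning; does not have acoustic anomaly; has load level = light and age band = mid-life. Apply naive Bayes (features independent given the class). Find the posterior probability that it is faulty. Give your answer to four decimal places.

0.9411

faulty: 0.9 × 0.2 × 0.45 × 0.25 × (1−0.85) = 0.0030375
healthy: 0.1 × 0.95 × 0.05 × 0.4 × (1−0.9) = 0.00019
P(faulty | x) = 0.0030375 / 0.0032275 ≈ 0.9411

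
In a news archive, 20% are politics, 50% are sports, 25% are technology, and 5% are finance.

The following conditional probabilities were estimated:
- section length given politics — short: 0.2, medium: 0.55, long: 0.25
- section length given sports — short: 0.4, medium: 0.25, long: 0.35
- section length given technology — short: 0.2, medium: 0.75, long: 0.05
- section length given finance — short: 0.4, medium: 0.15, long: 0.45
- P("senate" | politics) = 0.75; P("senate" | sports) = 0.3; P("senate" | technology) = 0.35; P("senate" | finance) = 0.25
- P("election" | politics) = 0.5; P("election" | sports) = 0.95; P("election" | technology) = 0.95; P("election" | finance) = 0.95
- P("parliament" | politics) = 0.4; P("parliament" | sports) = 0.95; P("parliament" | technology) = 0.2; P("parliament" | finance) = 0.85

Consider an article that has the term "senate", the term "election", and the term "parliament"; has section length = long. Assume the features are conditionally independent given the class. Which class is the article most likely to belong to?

sports

politics: 0.2 × 0.25 × 0.75 × 0.5 × 0.4 = 0.0075
sports: 0.5 × 0.35 × 0.3 × 0.95 × 0.95 = 0.04738125
technology: 0.25 × 0.05 × 0.35 × 0.95 × 0.2 = 0.00083125
finance: 0.05 × 0.45 × 0.25 × 0.95 × 0.85 = 0.0045421875
Highest score → sports.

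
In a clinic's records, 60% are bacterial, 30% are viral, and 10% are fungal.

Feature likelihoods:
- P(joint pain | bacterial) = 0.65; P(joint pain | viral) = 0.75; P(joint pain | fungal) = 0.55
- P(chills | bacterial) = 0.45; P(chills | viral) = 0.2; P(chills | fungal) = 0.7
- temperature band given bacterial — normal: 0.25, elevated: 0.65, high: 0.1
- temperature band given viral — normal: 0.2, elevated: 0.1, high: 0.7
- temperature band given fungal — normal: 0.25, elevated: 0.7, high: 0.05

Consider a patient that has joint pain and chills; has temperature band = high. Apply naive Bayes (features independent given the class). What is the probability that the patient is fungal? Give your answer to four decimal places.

0.0378

bacterial: 0.6 × 0.65 × 0.45 × 0.1 = 0.01755
viral: 0.3 × 0.75 × 0.2 × 0.7 = 0.0315
fungal: 0.1 × 0.55 × 0.7 × 0.05 = 0.001925
P(fungal | x) = 0.001925 / 0.050975 ≈ 0.0378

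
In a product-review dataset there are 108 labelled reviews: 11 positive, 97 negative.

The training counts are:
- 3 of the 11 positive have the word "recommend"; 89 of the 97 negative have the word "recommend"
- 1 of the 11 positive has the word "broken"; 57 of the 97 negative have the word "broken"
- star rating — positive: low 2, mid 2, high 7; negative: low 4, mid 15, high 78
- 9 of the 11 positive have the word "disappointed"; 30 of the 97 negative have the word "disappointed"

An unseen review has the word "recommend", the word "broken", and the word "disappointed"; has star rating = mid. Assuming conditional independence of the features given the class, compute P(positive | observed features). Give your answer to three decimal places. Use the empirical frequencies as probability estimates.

0.016

positive: (11/108) × (3/11) × (1/11) × (2/11) × (9/11) ≈ 0.000375657
negative: (97/108) × (89/97) × (57/97) × (15/97) × (30/97) ≈ 0.02316
P(positive | x) = 0.000375657 / 0.023535657 ≈ 0.016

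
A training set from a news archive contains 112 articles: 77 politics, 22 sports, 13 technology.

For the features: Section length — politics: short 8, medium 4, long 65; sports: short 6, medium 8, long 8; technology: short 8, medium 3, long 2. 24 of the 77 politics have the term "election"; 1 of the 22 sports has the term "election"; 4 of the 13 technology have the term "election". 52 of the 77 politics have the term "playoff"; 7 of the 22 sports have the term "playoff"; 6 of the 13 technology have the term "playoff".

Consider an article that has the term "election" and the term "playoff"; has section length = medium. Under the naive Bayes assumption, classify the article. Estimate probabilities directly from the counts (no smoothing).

politics: (77/112) × (4/77) × (24/77) × (52/77) ≈ 0.00751753
sports: (22/112) × (8/22) × (1/22) × (7/22) ≈ 0.00103306
technology: (13/112) × (3/13) × (4/13) × (6/13) ≈ 0.00380389
Highest score → politics.

politics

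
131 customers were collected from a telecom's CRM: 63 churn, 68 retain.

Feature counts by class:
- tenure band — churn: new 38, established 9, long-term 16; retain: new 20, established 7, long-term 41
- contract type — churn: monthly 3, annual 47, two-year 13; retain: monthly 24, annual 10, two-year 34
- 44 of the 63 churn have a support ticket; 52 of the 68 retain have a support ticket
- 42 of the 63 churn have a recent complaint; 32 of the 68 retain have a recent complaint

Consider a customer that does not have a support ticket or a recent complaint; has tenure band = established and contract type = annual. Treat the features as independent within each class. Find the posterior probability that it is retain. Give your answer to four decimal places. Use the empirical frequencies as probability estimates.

churn: (63/131) × (9/63) × (47/63) × (19/63) × (21/63) ≈ 0.00515253
retain: (68/131) × (7/68) × (10/68) × (16/68) × (36/68) ≈ 0.000978864
P(retain | x) = 0.000978864 / 0.006131394 ≈ 0.1596

0.1596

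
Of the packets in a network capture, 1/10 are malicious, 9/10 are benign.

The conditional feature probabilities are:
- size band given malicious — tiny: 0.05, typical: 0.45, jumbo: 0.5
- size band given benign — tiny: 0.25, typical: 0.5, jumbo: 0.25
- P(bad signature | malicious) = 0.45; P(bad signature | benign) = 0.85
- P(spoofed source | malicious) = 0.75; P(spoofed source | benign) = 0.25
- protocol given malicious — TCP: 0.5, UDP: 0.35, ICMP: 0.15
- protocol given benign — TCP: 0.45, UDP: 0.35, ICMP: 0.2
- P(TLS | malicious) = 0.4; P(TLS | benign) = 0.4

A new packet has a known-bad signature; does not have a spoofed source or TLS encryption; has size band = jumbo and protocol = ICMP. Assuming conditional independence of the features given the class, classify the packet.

benign

malicious: 0.1 × 0.5 × 0.45 × (1−0.75) × 0.15 × (1−0.4) = 0.00050625
benign: 0.9 × 0.25 × 0.85 × (1−0.25) × 0.2 × (1−0.4) = 0.0172125
Highest score → benign.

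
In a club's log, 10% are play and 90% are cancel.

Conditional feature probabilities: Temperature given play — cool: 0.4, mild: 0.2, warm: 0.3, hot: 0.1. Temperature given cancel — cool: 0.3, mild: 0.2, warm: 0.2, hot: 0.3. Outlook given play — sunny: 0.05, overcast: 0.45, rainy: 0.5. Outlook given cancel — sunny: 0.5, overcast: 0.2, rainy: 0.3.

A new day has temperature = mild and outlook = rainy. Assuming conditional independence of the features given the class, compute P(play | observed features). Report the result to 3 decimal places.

play: 0.1 × 0.2 × 0.5 = 0.01
cancel: 0.9 × 0.2 × 0.3 = 0.054
P(play | x) = 0.01 / 0.064 ≈ 0.156

0.156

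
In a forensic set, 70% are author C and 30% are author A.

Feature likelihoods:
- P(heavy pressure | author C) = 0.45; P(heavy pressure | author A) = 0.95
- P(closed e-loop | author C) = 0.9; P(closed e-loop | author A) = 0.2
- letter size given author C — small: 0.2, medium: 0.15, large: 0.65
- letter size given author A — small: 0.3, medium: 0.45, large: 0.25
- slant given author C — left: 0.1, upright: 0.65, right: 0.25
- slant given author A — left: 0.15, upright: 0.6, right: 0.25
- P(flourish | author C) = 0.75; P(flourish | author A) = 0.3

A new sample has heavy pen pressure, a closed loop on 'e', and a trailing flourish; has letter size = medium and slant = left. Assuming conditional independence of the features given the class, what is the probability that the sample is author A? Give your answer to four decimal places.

0.2657

author C: 0.7 × 0.45 × 0.9 × 0.15 × 0.1 × 0.75 = 0.003189375
author A: 0.3 × 0.95 × 0.2 × 0.45 × 0.15 × 0.3 = 0.00115425
P(author A | x) = 0.00115425 / 0.004343625 ≈ 0.2657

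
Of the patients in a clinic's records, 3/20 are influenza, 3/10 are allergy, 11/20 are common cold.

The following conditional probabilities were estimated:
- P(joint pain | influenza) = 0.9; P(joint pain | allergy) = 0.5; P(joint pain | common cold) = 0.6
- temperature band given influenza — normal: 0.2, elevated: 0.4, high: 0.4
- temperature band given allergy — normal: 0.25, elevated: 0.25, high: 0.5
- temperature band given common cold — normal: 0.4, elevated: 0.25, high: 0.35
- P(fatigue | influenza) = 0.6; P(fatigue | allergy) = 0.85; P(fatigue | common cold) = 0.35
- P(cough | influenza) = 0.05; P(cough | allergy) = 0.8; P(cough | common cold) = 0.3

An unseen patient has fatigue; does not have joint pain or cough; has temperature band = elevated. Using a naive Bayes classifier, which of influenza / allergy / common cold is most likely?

common cold

influenza: 0.15 × (1−0.9) × 0.4 × 0.6 × (1−0.05) = 0.00342
allergy: 0.3 × (1−0.5) × 0.25 × 0.85 × (1−0.8) = 0.006375
common cold: 0.55 × (1−0.6) × 0.25 × 0.35 × (1−0.3) = 0.013475
Highest score → common cold.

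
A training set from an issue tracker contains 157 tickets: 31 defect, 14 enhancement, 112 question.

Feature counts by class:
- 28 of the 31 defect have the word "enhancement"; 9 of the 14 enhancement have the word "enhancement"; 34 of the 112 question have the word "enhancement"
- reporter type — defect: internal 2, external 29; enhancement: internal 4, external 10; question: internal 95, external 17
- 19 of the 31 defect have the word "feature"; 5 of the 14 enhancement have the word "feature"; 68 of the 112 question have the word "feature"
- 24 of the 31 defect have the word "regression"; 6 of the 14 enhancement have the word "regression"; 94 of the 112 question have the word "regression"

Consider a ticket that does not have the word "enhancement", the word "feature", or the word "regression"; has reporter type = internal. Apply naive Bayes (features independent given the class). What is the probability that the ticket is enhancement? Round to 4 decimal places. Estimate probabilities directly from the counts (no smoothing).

defect: (31/157) × (3/31) × (2/31) × (12/31) × (7/31) ≈ 0.000107757
enhancement: (14/157) × (5/14) × (4/14) × (9/14) × (8/14) ≈ 0.00334256
question: (112/157) × (78/112) × (95/112) × (44/112) × (18/112) ≈ 0.0266066
P(enhancement | x) = 0.00334256 / 0.030056917 ≈ 0.1112

0.1112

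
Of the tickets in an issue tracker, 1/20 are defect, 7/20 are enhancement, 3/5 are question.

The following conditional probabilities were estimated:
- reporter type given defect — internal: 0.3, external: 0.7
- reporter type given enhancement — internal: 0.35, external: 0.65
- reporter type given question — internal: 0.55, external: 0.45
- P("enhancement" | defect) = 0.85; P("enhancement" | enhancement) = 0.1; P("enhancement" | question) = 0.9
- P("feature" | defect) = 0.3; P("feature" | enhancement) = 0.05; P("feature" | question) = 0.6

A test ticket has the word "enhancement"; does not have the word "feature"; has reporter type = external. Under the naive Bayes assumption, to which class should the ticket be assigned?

defect: 0.05 × 0.7 × 0.85 × (1−0.3) = 0.020825
enhancement: 0.35 × 0.65 × 0.1 × (1−0.05) = 0.0216125
question: 0.6 × 0.45 × 0.9 × (1−0.6) = 0.0972
Highest score → question.

question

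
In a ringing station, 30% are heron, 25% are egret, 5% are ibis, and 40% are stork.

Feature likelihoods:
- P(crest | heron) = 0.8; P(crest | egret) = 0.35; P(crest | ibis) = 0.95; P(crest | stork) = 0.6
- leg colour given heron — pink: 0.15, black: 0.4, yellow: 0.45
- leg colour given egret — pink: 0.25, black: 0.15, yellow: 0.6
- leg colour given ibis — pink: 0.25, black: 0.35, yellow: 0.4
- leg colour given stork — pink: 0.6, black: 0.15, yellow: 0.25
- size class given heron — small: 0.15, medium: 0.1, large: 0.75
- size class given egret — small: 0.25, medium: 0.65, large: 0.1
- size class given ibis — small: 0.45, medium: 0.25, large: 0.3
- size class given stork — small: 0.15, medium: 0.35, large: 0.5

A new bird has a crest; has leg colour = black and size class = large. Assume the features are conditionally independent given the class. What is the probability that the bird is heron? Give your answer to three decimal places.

0.748

heron: 0.3 × 0.8 × 0.4 × 0.75 = 0.072
egret: 0.25 × 0.35 × 0.15 × 0.1 = 0.0013125
ibis: 0.05 × 0.95 × 0.35 × 0.3 = 0.0049875
stork: 0.4 × 0.6 × 0.15 × 0.5 = 0.018
P(heron | x) = 0.072 / 0.0963 ≈ 0.748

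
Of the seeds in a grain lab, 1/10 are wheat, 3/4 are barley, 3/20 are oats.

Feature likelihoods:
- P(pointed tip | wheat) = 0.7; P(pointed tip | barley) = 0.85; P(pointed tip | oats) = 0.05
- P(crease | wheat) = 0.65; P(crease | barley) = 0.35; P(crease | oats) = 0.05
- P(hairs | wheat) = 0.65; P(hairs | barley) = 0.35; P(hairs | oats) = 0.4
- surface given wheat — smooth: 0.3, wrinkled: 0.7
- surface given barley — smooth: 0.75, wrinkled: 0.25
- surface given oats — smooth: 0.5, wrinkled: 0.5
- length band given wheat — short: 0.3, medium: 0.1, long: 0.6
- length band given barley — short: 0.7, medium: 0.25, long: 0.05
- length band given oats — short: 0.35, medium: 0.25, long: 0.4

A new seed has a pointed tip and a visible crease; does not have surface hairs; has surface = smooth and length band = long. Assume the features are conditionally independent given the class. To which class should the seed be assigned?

wheat: 0.1 × 0.7 × 0.65 × (1−0.65) × 0.3 × 0.6 = 0.0028665
barley: 0.75 × 0.85 × 0.35 × (1−0.35) × 0.75 × 0.05 = 0.005438671875
oats: 0.15 × 0.05 × 0.05 × (1−0.4) × 0.5 × 0.4 = 0.000045
Highest score → barley.

barley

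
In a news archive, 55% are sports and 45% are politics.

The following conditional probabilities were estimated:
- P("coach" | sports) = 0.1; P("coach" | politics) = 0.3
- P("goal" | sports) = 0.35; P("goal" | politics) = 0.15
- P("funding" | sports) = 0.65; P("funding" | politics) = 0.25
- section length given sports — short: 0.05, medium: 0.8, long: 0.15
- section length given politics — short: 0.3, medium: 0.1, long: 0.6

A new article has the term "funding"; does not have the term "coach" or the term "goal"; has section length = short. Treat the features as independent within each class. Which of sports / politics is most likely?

politics

sports: 0.55 × (1−0.1) × (1−0.35) × 0.65 × 0.05 = 0.010456875
politics: 0.45 × (1−0.3) × (1−0.15) × 0.25 × 0.3 = 0.02008125
Highest score → politics.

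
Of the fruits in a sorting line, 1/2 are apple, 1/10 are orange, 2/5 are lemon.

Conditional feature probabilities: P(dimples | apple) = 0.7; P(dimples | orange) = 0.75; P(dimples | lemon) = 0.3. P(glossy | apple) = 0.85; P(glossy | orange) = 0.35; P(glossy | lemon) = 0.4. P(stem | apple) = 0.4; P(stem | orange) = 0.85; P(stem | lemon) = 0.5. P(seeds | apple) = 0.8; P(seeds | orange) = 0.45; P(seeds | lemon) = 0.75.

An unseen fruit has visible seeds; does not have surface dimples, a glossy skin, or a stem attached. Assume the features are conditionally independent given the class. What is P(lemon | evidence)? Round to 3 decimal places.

apple: 0.5 × (1−0.7) × (1−0.85) × (1−0.4) × 0.8 = 0.0108
orange: 0.1 × (1−0.75) × (1−0.35) × (1−0.85) × 0.45 = 0.001096875
lemon: 0.4 × (1−0.3) × (1−0.4) × (1−0.5) × 0.75 = 0.063
P(lemon | x) = 0.063 / 0.074896875 ≈ 0.841

0.841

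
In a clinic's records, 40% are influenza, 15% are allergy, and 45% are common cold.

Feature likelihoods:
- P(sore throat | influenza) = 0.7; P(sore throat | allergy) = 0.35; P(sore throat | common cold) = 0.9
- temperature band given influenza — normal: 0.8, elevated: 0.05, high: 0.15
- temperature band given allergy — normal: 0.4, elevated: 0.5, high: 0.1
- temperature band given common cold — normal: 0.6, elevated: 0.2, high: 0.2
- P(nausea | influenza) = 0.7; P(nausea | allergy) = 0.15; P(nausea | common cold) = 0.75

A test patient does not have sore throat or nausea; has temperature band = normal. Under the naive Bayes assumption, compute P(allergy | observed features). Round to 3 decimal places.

0.483

influenza: 0.4 × (1−0.7) × 0.8 × (1−0.7) = 0.0288
allergy: 0.15 × (1−0.35) × 0.4 × (1−0.15) = 0.03315
common cold: 0.45 × (1−0.9) × 0.6 × (1−0.75) = 0.00675
P(allergy | x) = 0.03315 / 0.0687 ≈ 0.483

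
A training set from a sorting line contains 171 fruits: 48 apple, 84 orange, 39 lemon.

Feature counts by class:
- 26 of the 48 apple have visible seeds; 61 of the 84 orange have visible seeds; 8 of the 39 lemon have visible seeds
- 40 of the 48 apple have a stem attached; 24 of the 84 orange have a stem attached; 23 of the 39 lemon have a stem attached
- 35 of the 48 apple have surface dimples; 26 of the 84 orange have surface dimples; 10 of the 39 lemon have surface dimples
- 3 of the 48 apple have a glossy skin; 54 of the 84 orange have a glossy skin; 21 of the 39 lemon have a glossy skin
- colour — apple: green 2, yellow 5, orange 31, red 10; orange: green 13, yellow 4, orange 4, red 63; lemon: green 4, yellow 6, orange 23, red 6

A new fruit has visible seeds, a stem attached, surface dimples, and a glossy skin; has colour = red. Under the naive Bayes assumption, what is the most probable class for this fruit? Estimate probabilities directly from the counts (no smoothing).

apple: (48/171) × (26/48) × (40/48) × (35/48) × (3/48) × (10/48) ≈ 0.00120299
orange: (84/171) × (61/84) × (24/84) × (26/84) × (54/84) × (63/84) ≈ 0.0152102
lemon: (39/171) × (8/39) × (23/39) × (10/39) × (21/39) × (6/39) ≈ 0.000586049
Highest score → orange.

orange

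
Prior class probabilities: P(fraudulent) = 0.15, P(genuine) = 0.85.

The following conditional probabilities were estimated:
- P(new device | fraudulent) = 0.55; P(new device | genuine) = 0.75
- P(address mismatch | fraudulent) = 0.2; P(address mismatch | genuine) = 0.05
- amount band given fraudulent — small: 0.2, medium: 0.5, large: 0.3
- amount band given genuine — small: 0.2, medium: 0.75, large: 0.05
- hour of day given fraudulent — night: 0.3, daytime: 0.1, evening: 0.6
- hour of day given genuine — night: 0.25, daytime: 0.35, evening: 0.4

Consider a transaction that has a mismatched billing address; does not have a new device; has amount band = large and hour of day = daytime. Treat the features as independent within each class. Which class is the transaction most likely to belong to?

fraudulent: 0.15 × (1−0.55) × 0.2 × 0.3 × 0.1 = 0.000405
genuine: 0.85 × (1−0.75) × 0.05 × 0.05 × 0.35 = 0.0001859375
Highest score → fraudulent.

fraudulent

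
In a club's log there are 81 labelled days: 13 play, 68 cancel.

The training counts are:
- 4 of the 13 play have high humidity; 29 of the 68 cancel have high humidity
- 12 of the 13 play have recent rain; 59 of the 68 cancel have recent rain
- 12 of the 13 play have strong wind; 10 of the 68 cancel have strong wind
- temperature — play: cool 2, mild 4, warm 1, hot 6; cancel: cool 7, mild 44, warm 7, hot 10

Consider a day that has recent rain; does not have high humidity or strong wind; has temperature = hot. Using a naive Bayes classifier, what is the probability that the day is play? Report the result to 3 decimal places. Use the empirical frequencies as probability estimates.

play: (13/81) × (9/13) × (12/13) × (1/13) × (6/13) ≈ 0.00364133
cancel: (68/81) × (39/68) × (59/68) × (58/68) × (10/68) ≈ 0.0524002
P(play | x) = 0.00364133 / 0.05604153 ≈ 0.065

0.065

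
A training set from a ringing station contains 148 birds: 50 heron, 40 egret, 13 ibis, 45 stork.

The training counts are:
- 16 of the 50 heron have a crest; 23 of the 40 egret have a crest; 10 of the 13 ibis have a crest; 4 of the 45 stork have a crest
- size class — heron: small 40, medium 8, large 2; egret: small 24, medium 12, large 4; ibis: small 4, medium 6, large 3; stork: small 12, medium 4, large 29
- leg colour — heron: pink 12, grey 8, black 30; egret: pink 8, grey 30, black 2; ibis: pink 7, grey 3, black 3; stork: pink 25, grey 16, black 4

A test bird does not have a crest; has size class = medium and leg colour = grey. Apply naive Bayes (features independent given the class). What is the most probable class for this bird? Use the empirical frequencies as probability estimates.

heron: (50/148) × (34/50) × (8/50) × (8/50) ≈ 0.00588108
egret: (40/148) × (17/40) × (12/40) × (30/40) ≈ 0.0258446
ibis: (13/148) × (3/13) × (6/13) × (3/13) ≈ 0.00215896
stork: (45/148) × (41/45) × (4/45) × (16/45) ≈ 0.00875542
Highest score → egret.

egret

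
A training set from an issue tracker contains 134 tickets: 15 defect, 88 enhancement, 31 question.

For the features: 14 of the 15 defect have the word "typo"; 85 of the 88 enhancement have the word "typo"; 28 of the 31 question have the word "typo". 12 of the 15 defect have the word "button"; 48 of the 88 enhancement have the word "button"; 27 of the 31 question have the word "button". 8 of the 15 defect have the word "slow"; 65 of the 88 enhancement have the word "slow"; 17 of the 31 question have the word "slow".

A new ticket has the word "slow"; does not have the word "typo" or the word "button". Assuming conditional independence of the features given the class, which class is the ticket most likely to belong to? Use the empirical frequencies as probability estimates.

enhancement

defect: (15/134) × (1/15) × (3/15) × (8/15) ≈ 0.00079602
enhancement: (88/134) × (3/88) × (40/88) × (65/88) ≈ 0.00751665
question: (31/134) × (3/31) × (4/31) × (17/31) ≈ 0.00158417
Highest score → enhancement.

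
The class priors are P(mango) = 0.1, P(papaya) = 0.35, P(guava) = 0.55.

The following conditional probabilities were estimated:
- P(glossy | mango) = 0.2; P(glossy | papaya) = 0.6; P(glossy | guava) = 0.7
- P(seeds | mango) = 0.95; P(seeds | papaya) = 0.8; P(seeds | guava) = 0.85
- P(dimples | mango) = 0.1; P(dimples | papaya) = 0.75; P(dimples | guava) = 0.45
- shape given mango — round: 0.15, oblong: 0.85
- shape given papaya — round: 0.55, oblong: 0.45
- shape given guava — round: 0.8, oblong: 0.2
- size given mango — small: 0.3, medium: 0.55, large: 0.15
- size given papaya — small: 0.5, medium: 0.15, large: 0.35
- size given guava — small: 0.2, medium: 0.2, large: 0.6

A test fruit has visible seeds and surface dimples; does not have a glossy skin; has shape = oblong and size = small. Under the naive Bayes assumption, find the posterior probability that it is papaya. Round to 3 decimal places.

mango: 0.1 × (1−0.2) × 0.95 × 0.1 × 0.85 × 0.3 = 0.001938
papaya: 0.35 × (1−0.6) × 0.8 × 0.75 × 0.45 × 0.5 = 0.0189
guava: 0.55 × (1−0.7) × 0.85 × 0.45 × 0.2 × 0.2 = 0.0025245
P(papaya | x) = 0.0189 / 0.0233625 ≈ 0.809

0.809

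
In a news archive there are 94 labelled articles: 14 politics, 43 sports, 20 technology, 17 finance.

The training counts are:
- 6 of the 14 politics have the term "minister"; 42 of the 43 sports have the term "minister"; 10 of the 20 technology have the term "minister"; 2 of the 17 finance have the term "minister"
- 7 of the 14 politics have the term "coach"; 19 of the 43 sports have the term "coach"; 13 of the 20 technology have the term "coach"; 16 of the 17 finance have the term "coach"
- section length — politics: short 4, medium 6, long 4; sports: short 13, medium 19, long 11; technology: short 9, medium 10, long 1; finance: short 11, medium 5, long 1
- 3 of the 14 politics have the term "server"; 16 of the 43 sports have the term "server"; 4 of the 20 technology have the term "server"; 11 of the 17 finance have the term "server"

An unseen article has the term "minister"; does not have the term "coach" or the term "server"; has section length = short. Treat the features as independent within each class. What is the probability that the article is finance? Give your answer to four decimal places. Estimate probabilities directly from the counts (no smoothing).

0.0042

politics: (14/94) × (6/14) × (7/14) × (4/14) × (11/14) ≈ 0.00716457
sports: (43/94) × (42/43) × (24/43) × (13/43) × (27/43) ≈ 0.0473407
technology: (20/94) × (10/20) × (7/20) × (9/20) × (16/20) ≈ 0.0134043
finance: (17/94) × (2/17) × (1/17) × (11/17) × (6/17) ≈ 0.000285824
P(finance | x) = 0.000285824 / 0.068195394 ≈ 0.0042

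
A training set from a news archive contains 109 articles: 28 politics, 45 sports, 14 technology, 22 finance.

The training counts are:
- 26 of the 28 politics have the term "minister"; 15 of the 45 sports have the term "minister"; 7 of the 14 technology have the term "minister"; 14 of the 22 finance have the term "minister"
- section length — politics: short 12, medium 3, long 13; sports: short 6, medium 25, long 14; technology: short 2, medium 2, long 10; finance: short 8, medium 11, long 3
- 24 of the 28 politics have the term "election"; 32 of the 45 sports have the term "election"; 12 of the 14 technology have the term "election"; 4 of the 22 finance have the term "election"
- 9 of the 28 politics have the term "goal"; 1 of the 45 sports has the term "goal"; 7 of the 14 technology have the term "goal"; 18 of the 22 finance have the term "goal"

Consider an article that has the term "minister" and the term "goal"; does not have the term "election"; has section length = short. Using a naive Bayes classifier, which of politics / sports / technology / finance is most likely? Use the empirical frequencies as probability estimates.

finance

politics: (28/109) × (26/28) × (12/28) × (4/28) × (9/28) ≈ 0.00469415
sports: (45/109) × (15/45) × (6/45) × (13/45) × (1/45) ≈ 0.000117794
technology: (14/109) × (7/14) × (2/14) × (2/14) × (7/14) ≈ 0.000655308
finance: (22/109) × (14/22) × (8/22) × (18/22) × (18/22) ≈ 0.0312657
Highest score → finance.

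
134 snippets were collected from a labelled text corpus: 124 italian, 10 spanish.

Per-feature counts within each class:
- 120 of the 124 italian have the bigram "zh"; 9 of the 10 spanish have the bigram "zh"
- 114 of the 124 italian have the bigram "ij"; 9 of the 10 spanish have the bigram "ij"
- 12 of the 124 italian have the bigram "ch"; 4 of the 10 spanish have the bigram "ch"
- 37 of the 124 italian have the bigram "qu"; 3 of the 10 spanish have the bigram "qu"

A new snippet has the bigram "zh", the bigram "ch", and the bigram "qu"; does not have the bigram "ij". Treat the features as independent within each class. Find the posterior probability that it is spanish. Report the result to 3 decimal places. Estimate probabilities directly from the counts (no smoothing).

italian: (124/134) × (120/124) × (10/124) × (12/124) × (37/124) ≈ 0.00208542
spanish: (10/134) × (9/10) × (1/10) × (4/10) × (3/10) ≈ 0.00080597
P(spanish | x) = 0.00080597 / 0.00289139 ≈ 0.279

0.279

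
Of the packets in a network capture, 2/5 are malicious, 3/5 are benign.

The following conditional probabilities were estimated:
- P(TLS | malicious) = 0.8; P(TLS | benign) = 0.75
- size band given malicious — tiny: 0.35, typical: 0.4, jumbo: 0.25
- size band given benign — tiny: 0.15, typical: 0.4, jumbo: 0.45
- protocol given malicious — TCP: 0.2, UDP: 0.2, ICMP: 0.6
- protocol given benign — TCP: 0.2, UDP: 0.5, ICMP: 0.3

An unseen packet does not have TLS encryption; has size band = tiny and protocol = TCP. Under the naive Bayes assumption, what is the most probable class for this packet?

malicious

malicious: 0.4 × (1−0.8) × 0.35 × 0.2 = 0.0056
benign: 0.6 × (1−0.75) × 0.15 × 0.2 = 0.0045
Highest score → malicious.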